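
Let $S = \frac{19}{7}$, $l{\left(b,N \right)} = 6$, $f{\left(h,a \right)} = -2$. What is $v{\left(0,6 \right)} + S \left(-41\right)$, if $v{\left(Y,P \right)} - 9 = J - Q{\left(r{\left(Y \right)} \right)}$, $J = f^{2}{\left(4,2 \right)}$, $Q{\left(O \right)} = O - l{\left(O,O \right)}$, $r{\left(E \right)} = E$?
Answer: $- \frac{646}{7} \approx -92.286$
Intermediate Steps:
$Q{\left(O \right)} = -6 + O$ ($Q{\left(O \right)} = O - 6 = -6 + O$)
$J = 4$ ($J = \left(-2\right)^{2} = 4$)
$v{\left(Y,P \right)} = 19 - Y$ ($v{\left(Y,P \right)} = 9 - \left(-10 + Y\right) = 19 - Y$)
$S = \frac{19}{7}$ ($S = 19 \cdot \frac{1}{7} = \frac{19}{7} \approx 2.7143$)
$v{\left(0,6 \right)} + S \left(-41\right) = \left(19 - 0\right) + \frac{19}{7} \left(-41\right) = \left(19 + 0\right) - \frac{779}{7} = 19 - \frac{779}{7} = - \frac{646}{7}$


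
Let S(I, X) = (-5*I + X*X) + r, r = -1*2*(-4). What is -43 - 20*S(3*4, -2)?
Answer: 917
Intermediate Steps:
r = 8 (r = -2*(-4) = 8)
S(I, X) = 8 + X² - 5*I (S(I, X) = (-5*I + X*X) + 8 = (-5*I + X²) + 8 = (X² - 5*I) + 8 = 8 + X² - 5*I)
-43 - 20*S(3*4, -2) = -43 - 20*(8 + (-2)² - 15*4) = -43 - 20*(8 + 4 - 5*12) = -43 - 20*(8 + 4 - 60) = -43 - 20*(-48) = -43 + 960 = 917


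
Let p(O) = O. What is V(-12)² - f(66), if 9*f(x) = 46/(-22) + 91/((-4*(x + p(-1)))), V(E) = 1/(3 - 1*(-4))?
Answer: 9431/32340 ≈ 0.29162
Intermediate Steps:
V(E) = ⅐ (V(E) = 1/(3 + 4) = 1/7 = ⅐)
f(x) = -23/99 + 91/(9*(4 - 4*x)) (f(x) = (46/(-22) + 91/((-4*(x - 1))))/9 = (46*(-1/22) + 91/((-4*(-1 + x))))/9 = (-23/11 + 91/(4 - 4*x))/9 = -23/99 + 91/(9*(4 - 4*x)))
V(-12)² - f(66) = (⅐)² - (-909 - 92*66)/(396*(-1 + 66)) = 1/49 - (-909 - 6072)/(396*65) = 1/49 - (-6981)/(396*65) = 1/49 - 1*(-179/660) = 1/49 + 179/660 = 9431/32340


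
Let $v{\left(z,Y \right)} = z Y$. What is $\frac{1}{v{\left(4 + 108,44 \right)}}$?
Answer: $\frac{1}{4928} \approx 0.00020292$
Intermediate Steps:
$v{\left(z,Y \right)} = Y z$
$\frac{1}{v{\left(4 + 108,44 \right)}} = \frac{1}{44 \left(4 + 108\right)} = \frac{1}{44 \cdot 112} = \frac{1}{4928}$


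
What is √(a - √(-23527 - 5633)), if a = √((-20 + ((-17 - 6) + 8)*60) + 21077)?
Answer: √(√20157 - 54*I*√10) ≈ 13.492 - 6.3285*I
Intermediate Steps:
a = √20157 (a = √((-20 + (-23 + 8)*60) + 21077) = √((-20 - 15*60) + 21077) = √((-20 - 900) + 21077) = √(-920 + 21077) = √20157 ≈ 141.98)
√(a - √(-23527 - 5633)) = √(√20157 - √(-23527 - 5633)) = √(√20157 - √(-29160)) = √(√20157 - 54*I*√10)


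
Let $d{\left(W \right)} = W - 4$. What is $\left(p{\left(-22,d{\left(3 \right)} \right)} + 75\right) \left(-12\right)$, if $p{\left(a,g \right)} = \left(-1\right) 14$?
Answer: $-732$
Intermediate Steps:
$d{\left(W \right)} = -4 + W$ ($d{\left(W \right)} = W - 4 = -4 + W$)
$p{\left(a,g \right)} = -14$
$\left(p{\left(-22,d{\left(3 \right)} \right)} + 75\right) \left(-12\right) = \left(-14 + 75\right) \left(-12\right) = 61 \left(-12\right) = -732$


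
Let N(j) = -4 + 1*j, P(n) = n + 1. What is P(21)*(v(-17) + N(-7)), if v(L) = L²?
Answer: 6116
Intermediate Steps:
P(n) = 1 + n
N(j) = -4 + j
P(21)*(v(-17) + N(-7)) = (1 + 21)*((-17)² + (-4 - 7)) = 22*(289 - 11) = 22*278 = 6116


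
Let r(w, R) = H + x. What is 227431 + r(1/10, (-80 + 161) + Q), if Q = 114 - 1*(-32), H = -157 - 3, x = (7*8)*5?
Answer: 227551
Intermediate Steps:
x = 280 (x = 56*5 = 280)
H = -160
Q = 146 (Q = 114 + 32 = 146)
r(w, R) = 120 (r(w, R) = -160 + 280 = 120)
227431 + r(1/10, (-80 + 161) + Q) = 227431 + 120 = 227551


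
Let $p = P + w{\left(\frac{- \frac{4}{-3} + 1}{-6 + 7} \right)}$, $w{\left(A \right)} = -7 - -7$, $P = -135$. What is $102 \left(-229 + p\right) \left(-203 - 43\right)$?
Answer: $9133488$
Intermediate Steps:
$w{\left(A \right)} = 0$ ($w{\left(A \right)} = -7 + 7 = 0$)
$p = -135$ ($p = -135 + 0 = -135$)
$102 \left(-229 + p\right) \left(-203 - 43\right) = 102 \left(-229 - 135\right) \left(-203 - 43\right) = 102 \left(\left(-364\right) \left(-246\right)\right) = 102 \cdot 89544 = 9133488$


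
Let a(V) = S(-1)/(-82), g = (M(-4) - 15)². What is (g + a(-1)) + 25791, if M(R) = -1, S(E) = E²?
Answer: 2135853/82 ≈ 26047.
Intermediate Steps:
g = 256 (g = (-1 - 15)² = (-16)² = 256)
a(V) = -1/82 (a(V) = (-1)²/(-82) = 1*(-1/82) = -1/82)
(g + a(-1)) + 25791 = (256 - 1/82) + 25791 = 20991/82 + 25791 = 2135853/82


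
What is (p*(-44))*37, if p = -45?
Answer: 73260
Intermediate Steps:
(p*(-44))*37 = -45*(-44)*37 = 1980*37 = 73260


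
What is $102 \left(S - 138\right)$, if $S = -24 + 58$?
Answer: $-10608$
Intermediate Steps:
$S = 34$
$102 \left(S - 138\right) = 102 \left(34 - 138\right) = 102 \left(-104\right) = -10608$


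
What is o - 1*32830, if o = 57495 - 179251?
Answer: -154586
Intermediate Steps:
o = -121756
o - 1*32830 = -121756 - 1*32830 = -121756 - 32830 = -154586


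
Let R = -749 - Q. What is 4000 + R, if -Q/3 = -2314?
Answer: -3691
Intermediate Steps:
Q = 6942 (Q = -3*(-2314) = 6942)
R = -7691 (R = -749 - 1*6942 = -749 - 6942 = -7691)
4000 + R = 4000 - 7691 = -3691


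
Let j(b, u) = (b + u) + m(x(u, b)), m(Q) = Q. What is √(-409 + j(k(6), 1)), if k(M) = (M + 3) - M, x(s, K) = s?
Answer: 2*I*√101 ≈ 20.1*I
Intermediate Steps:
k(M) = 3 (k(M) = (3 + M) - M = 3)
j(b, u) = b + 2*u (j(b, u) = (b + u) + u = b + 2*u)
√(-409 + j(k(6), 1)) = √(-409 + (3 + 2*1)) = √(-409 + (3 + 2)) = √(-409 + 5) = √(-404) = 2*I*√101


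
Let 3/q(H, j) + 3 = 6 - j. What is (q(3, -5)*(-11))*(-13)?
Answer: 429/8 ≈ 53.625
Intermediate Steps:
q(H, j) = 3/(3 - j) (q(H, j) = 3/(-3 + (6 - j)) = 3/(3 - j))
(q(3, -5)*(-11))*(-13) = (-3/(-3 - 5)*(-11))*(-13) = (-3/(-8)*(-11))*(-13) = (-3*(-⅛)*(-11))*(-13) = ((3/8)*(-11))*(-13) = -33/8*(-13) = 429/8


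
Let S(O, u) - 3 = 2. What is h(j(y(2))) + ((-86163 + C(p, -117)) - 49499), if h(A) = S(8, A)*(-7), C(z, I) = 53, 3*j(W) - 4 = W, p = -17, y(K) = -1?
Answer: -135644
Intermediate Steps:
j(W) = 4/3 + W/3
S(O, u) = 5 (S(O, u) = 3 + 2 = 5)
h(A) = -35 (h(A) = 5*(-7) = -35)
h(j(y(2))) + ((-86163 + C(p, -117)) - 49499) = -35 + ((-86163 + 53) - 49499) = -35 + (-86110 - 49499) = -35 - 135609 = -135644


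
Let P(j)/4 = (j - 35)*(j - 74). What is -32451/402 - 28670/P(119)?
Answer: -8369741/101304 ≈ -82.620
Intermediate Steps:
P(j) = 4*(-74 + j)*(-35 + j) (P(j) = 4*((j - 35)*(j - 74)) = 4*((-35 + j)*(-74 + j)) = 4*((-74 + j)*(-35 + j)) = 4*(-74 + j)*(-35 + j))
-32451/402 - 28670/P(119) = -32451/402 - 28670/(10360 - 436*119 + 4*119²) = -32451*1/402 - 28670/(10360 - 51884 + 4*14161) = -10817/134 - 28670/(10360 - 51884 + 56644) = -10817/134 - 28670/15120 = -10817/134 - 28670*1/15120 = -10817/134 - 2867/1512 = -8369741/101304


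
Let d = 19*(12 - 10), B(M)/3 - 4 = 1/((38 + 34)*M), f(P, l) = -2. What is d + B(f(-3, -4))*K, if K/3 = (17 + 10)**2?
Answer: 419783/16 ≈ 26236.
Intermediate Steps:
B(M) = 12 + 1/(24*M) (B(M) = 12 + 3*(1/((38 + 34)*M)) = 12 + 3*(1/(72*M)) = 12 + 1/(24*M))
d = 38 (d = 19*2 = 38)
K = 2187 (K = 3*(17 + 10)**2 = 3*27**2 = 3*729 = 2187)
d + B(f(-3, -4))*K = 38 + (12 + (1/24)/(-2))*2187 = 38 + (12 + (1/24)*(-1/2))*2187 = 38 + (12 - 1/48)*2187 = 38 + (575/48)*2187 = 38 + 419175/16 = 419783/16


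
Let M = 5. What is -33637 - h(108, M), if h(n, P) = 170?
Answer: -33807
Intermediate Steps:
-33637 - h(108, M) = -33637 - 1*170 = -33637 - 170 = -33807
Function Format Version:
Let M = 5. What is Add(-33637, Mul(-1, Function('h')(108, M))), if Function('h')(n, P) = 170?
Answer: -33807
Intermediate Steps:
Add(-33637, Mul(-1, Function('h')(108, M))) = Add(-33637, Mul(-1, 170)) = Add(-33637, -170) = -33807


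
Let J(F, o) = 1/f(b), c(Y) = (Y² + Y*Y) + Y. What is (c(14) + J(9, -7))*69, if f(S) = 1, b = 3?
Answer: 28083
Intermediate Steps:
c(Y) = Y + 2*Y² (c(Y) = (Y² + Y²) + Y = 2*Y² + Y = Y + 2*Y²)
J(F, o) = 1 (J(F, o) = 1/1 = 1)
(c(14) + J(9, -7))*69 = (14*(1 + 2*14) + 1)*69 = (14*(1 + 28) + 1)*69 = (14*29 + 1)*69 = (406 + 1)*69 = 407*69 = 28083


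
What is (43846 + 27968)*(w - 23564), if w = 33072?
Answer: 682807512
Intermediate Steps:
(43846 + 27968)*(w - 23564) = (43846 + 27968)*(33072 - 23564) = 71814*9508 = 682807512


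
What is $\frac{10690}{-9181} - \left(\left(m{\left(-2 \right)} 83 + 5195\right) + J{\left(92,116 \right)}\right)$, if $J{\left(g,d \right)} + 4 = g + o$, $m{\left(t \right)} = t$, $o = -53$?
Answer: $- \frac{46503274}{9181} \approx -5065.2$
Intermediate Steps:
$J{\left(g,d \right)} = -57 + g$ ($J{\left(g,d \right)} = -4 + \left(g - 53\right) = -4 + \left(-53 + g\right) = -57 + g$)
$\frac{10690}{-9181} - \left(\left(m{\left(-2 \right)} 83 + 5195\right) + J{\left(92,116 \right)}\right) = \frac{10690}{-9181} - \left(\left(\left(-2\right) 83 + 5195\right) + \left(-57 + 92\right)\right) = 10690 \left(- \frac{1}{9181}\right) - \left(\left(-166 + 5195\right) + 35\right) = - \frac{10690}{9181} - \left(5029 + 35\right) = - \frac{10690}{9181} - 5064 = - \frac{46503274}{9181}$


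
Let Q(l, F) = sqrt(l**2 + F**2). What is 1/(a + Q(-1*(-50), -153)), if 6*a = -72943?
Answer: -33666/409211425 - 36*sqrt(25909)/5319748525 ≈ -8.3360e-5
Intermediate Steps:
a = -72943/6 (a = (1/6)*(-72943) = -72943/6 ≈ -12157.)
Q(l, F) = sqrt(F**2 + l**2)
1/(a + Q(-1*(-50), -153)) = 1/(-72943/6 + sqrt((-153)**2 + (-1*(-50))**2)) = 1/(-72943/6 + sqrt(23409 + 50**2)) = 1/(-72943/6 + sqrt(23409 + 2500)) = 1/(-72943/6 + sqrt(25909))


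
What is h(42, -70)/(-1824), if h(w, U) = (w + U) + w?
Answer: -7/912 ≈ -0.0076754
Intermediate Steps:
h(w, U) = U + 2*w (h(w, U) = (U + w) + w = U + 2*w)
h(42, -70)/(-1824) = (-70 + 2*42)/(-1824) = (-70 + 84)*(-1/1824) = 14*(-1/1824) = -7/912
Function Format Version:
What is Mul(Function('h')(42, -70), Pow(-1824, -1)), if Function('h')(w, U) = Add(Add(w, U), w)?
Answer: Rational(-7, 912) ≈ -0.0076754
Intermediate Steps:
Function('h')(w, U) = Add(U, Mul(2, w)) (Function('h')(w, U) = Add(Add(U, w), w) = Add(U, Mul(2, w)))
Mul(Function('h')(42, -70), Pow(-1824, -1)) = Mul(Add(-70, Mul(2, 42)), Pow(-1824, -1)) = Mul(Add(-70, 84), Rational(-1, 1824)) = Mul(14, Rational(-1, 1824)) = Rational(-7, 912)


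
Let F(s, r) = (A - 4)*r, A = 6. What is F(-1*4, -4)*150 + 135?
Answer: -1065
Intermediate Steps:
F(s, r) = 2*r (F(s, r) = (6 - 4)*r = 2*r)
F(-1*4, -4)*150 + 135 = (2*(-4))*150 + 135 = -8*150 + 135 = -1200 + 135 = -1065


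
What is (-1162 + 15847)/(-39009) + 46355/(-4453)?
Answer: -8555500/793183 ≈ -10.786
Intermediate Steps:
(-1162 + 15847)/(-39009) + 46355/(-4453) = 14685*(-1/39009) + 46355*(-1/4453) = -4895/13003 - 635/61 = -8555500/793183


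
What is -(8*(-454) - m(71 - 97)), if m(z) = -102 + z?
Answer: 3504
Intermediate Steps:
-(8*(-454) - m(71 - 97)) = -(8*(-454) - (-102 + (71 - 97))) = -(-3632 - (-102 - 26)) = -(-3632 - 1*(-128)) = -(-3632 + 128) = -1*(-3504) = 3504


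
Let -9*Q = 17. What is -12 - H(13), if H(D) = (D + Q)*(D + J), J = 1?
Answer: -1508/9 ≈ -167.56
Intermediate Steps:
Q = -17/9 (Q = -⅑*17 = -17/9 ≈ -1.8889)
H(D) = (1 + D)*(-17/9 + D) (H(D) = (D - 17/9)*(D + 1) = (-17/9 + D)*(1 + D) = (1 + D)*(-17/9 + D))
-12 - H(13) = -12 - (-17/9 + 13² - 8/9*13) = -12 - (-17/9 + 169 - 104/9) = -12 - 1*1400/9 = -12 - 1400/9 = -1508/9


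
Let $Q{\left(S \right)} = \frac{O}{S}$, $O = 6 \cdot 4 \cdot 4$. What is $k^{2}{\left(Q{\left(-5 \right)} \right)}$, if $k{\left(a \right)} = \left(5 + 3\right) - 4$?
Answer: $16$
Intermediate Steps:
$O = 96$ ($O = 24 \cdot 4 = 96$)
$Q{\left(S \right)} = \frac{96}{S}$
$k{\left(a \right)} = 4$ ($k{\left(a \right)} = 8 - 4 = 4$)
$k^{2}{\left(Q{\left(-5 \right)} \right)} = 4^{2} = 16$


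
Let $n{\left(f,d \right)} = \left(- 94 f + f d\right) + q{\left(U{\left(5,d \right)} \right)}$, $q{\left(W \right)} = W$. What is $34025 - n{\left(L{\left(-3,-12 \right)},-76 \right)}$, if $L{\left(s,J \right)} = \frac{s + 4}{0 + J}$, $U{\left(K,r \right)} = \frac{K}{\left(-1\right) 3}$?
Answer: $\frac{68025}{2} \approx 34013.0$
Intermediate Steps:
$U{\left(K,r \right)} = - \frac{K}{3}$ ($U{\left(K,r \right)} = \frac{K}{-3} = K \left(- \frac{1}{3}\right) = - \frac{K}{3}$)
$L{\left(s,J \right)} = \frac{4 + s}{J}$
$n{\left(f,d \right)} = - \frac{5}{3} - 94 f + d f$ ($n{\left(f,d \right)} = \left(- 94 f + f d\right) - \frac{5}{3} = \left(- 94 f + d f\right) - \frac{5}{3} = - \frac{5}{3} - 94 f + d f$)
$34025 - n{\left(L{\left(-3,-12 \right)},-76 \right)} = 34025 - \left(- \frac{5}{3} - 94 \frac{4 - 3}{-12} - 76 \frac{4 - 3}{-12}\right) = 34025 - \left(- \frac{5}{3} - 94 \left(\left(- \frac{1}{12}\right) 1\right) - 76 \left(\left(- \frac{1}{12}\right) 1\right)\right) = 34025 - \left(- \frac{5}{3} - - \frac{47}{6} - - \frac{19}{3}\right) = 34025 - \left(- \frac{5}{3} + \frac{47}{6} + \frac{19}{3}\right) = 34025 - \frac{25}{2} = \frac{68025}{2}$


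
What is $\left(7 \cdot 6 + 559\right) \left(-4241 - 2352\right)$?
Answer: $-3962393$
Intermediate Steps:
$\left(7 \cdot 6 + 559\right) \left(-4241 - 2352\right) = \left(42 + 559\right) \left(-6593\right) = 601 \left(-6593\right) = -3962393$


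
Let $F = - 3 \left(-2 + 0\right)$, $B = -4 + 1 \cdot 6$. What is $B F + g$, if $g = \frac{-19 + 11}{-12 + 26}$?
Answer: $\frac{80}{7} \approx 11.429$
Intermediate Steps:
$B = 2$ ($B = -4 + 6 = 2$)
$g = - \frac{4}{7}$ ($g = - \frac{8}{14} = \left(-8\right) \frac{1}{14} = - \frac{4}{7} \approx -0.57143$)
$F = 6$ ($F = \left(-3\right) \left(-2\right) = 6$)
$B F + g = 2 \cdot 6 - \frac{4}{7} = 12 - \frac{4}{7} = \frac{80}{7}$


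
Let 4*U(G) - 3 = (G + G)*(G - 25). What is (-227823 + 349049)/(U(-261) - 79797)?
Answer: -484904/169893 ≈ -2.8542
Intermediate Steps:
U(G) = 3/4 + G*(-25 + G)/2 (U(G) = 3/4 + ((G + G)*(G - 25))/4 = 3/4 + ((2*G)*(-25 + G))/4 = 3/4 + (2*G*(-25 + G))/4 = 3/4 + G*(-25 + G)/2)
(-227823 + 349049)/(U(-261) - 79797) = (-227823 + 349049)/((3/4 + (1/2)*(-261)**2 - 25/2*(-261)) - 79797) = 121226/((3/4 + (1/2)*68121 + 6525/2) - 79797) = 121226/((3/4 + 68121/2 + 6525/2) - 79797) = 121226/(149295/4 - 79797) = 121226/(-169893/4) = 121226*(-4/169893) = -484904/169893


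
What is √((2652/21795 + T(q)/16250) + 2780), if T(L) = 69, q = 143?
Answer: √2479832854652946/944450 ≈ 52.727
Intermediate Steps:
√((2652/21795 + T(q)/16250) + 2780) = √((2652/21795 + 69/16250) + 2780) = √((2652*(1/21795) + 69*(1/16250)) + 2780) = √((884/7265 + 69/16250) + 2780) = √(2973257/23611250 + 2780) = √(65642248257/23611250) = √2479832854652946/944450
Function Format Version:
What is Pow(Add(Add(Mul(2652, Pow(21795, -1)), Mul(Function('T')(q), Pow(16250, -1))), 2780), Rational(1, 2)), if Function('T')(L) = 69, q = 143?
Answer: Mul(Rational(1, 944450), Pow(2479832854652946, Rational(1, 2))) ≈ 52.727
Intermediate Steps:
Pow(Add(Add(Mul(2652, Pow(21795, -1)), Mul(Function('T')(q), Pow(16250, -1))), 2780), Rational(1, 2)) = Pow(Add(Add(Mul(2652, Pow(21795, -1)), Mul(69, Pow(16250, -1))), 2780), Rational(1, 2)) = Pow(Add(Add(Mul(2652, Rational(1, 21795)), Mul(69, Rational(1, 16250))), 2780), Rational(1, 2)) = Pow(Add(Add(Rational(884, 7265), Rational(69, 16250)), 2780), Rational(1, 2)) = Pow(Add(Rational(2973257, 23611250), 2780), Rational(1, 2)) = Pow(Rational(65642248257, 23611250), Rational(1, 2)) = Mul(Rational(1, 944450), Pow(2479832854652946, Rational(1, 2)))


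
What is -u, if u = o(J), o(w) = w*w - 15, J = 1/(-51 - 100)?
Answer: 342014/22801 ≈ 15.000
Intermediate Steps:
J = -1/151 (J = 1/(-151) = -1/151 ≈ -0.0066225)
o(w) = -15 + w² (o(w) = w² - 15 = -15 + w²)
u = -342014/22801 (u = -15 + (-1/151)² = -15 + 1/22801 = -342014/22801 ≈ -15.000)
-u = -1*(-342014/22801) = 342014/22801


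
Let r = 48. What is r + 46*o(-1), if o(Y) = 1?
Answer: 94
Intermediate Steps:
r + 46*o(-1) = 48 + 46*1 = 48 + 46 = 94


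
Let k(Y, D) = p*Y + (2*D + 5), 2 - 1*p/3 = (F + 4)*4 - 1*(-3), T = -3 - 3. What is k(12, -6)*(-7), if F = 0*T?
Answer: 4333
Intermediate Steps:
T = -6
F = 0 (F = 0*(-6) = 0)
p = -51 (p = 6 - 3*((0 + 4)*4 - 1*(-3)) = 6 - 3*(4*4 + 3) = 6 - 3*(16 + 3) = 6 - 3*19 = 6 - 57 = -51)
k(Y, D) = 5 - 51*Y + 2*D (k(Y, D) = -51*Y + (2*D + 5) = -51*Y + (5 + 2*D) = 5 - 51*Y + 2*D)
k(12, -6)*(-7) = (5 - 51*12 + 2*(-6))*(-7) = (5 - 612 - 12)*(-7) = -619*(-7) = 4333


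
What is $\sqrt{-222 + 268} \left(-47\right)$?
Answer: $- 47 \sqrt{46} \approx -318.77$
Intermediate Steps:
$\sqrt{-222 + 268} \left(-47\right) = \sqrt{46} \left(-47\right) = - 47 \sqrt{46}$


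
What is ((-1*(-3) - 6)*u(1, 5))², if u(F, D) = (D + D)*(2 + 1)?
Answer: 8100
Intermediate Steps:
u(F, D) = 6*D (u(F, D) = (2*D)*3 = 6*D)
((-1*(-3) - 6)*u(1, 5))² = ((-1*(-3) - 6)*(6*5))² = ((3 - 6)*30)² = (-3*30)² = (-90)² = 8100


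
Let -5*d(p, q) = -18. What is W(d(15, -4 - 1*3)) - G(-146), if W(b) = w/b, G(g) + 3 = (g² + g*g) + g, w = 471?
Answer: -254113/6 ≈ -42352.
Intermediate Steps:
d(p, q) = 18/5 (d(p, q) = -⅕*(-18) = 18/5)
G(g) = -3 + g + 2*g² (G(g) = -3 + ((g² + g*g) + g) = -3 + ((g² + g²) + g) = -3 + (2*g² + g) = -3 + (g + 2*g²) = -3 + g + 2*g²)
W(b) = 471/b
W(d(15, -4 - 1*3)) - G(-146) = 471/(18/5) - (-3 - 146 + 2*(-146)²) = 471*(5/18) - (-3 - 146 + 2*21316) = 785/6 - (-3 - 146 + 42632) = 785/6 - 1*42483 = 785/6 - 42483 = -254113/6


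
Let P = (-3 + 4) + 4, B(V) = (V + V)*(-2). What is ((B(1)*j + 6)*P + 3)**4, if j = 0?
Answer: 1185921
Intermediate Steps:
B(V) = -4*V (B(V) = (2*V)*(-2) = -4*V)
P = 5 (P = 1 + 4 = 5)
((B(1)*j + 6)*P + 3)**4 = ((-4*1*0 + 6)*5 + 3)**4 = ((-4*0 + 6)*5 + 3)**4 = ((0 + 6)*5 + 3)**4 = (6*5 + 3)**4 = (30 + 3)**4 = 33**4 = 1185921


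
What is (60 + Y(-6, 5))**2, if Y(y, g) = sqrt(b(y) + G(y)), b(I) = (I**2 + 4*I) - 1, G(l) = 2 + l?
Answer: (60 + sqrt(7))**2 ≈ 3924.5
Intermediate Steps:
b(I) = -1 + I**2 + 4*I
Y(y, g) = sqrt(1 + y**2 + 5*y) (Y(y, g) = sqrt((-1 + y**2 + 4*y) + (2 + y)) = sqrt(1 + y**2 + 5*y))
(60 + Y(-6, 5))**2 = (60 + sqrt(1 + (-6)**2 + 5*(-6)))**2 = (60 + sqrt(1 + 36 - 30))**2 = (60 + sqrt(7))**2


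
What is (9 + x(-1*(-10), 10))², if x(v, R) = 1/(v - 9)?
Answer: 100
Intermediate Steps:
x(v, R) = 1/(-9 + v)
(9 + x(-1*(-10), 10))² = (9 + 1/(-9 - 1*(-10)))² = (9 + 1/(-9 + 10))² = (9 + 1/1)² = (9 + 1)² = 10² = 100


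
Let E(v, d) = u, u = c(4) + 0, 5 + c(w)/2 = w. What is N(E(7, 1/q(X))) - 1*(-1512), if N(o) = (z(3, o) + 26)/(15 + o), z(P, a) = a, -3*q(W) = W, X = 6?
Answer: 19680/13 ≈ 1513.8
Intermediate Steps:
q(W) = -W/3
c(w) = -10 + 2*w
u = -2 (u = (-10 + 2*4) + 0 = (-10 + 8) + 0 = -2 + 0 = -2)
E(v, d) = -2
N(o) = (26 + o)/(15 + o) (N(o) = (o + 26)/(15 + o) = (26 + o)/(15 + o))
N(E(7, 1/q(X))) - 1*(-1512) = (26 - 2)/(15 - 2) - 1*(-1512) = 24/13 + 1512 = 19680/13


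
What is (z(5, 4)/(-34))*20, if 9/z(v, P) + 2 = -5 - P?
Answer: 90/187 ≈ 0.48128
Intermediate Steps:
z(v, P) = 9/(-7 - P) (z(v, P) = 9/(-2 + (-5 - P)) = 9/(-7 - P))
(z(5, 4)/(-34))*20 = (-9/(7 + 4)/(-34))*20 = (-9/11*(-1/34))*20 = (-9*1/11*(-1/34))*20 = -9/11*(-1/34)*20 = (9/374)*20 = 90/187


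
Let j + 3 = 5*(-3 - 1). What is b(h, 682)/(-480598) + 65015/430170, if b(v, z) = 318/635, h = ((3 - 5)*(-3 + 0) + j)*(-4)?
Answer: 1984112335189/13127916445410 ≈ 0.15114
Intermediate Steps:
j = -23 (j = -3 + 5*(-3 - 1) = -3 + 5*(-4) = -3 - 20 = -23)
h = 68 (h = ((3 - 5)*(-3 + 0) - 23)*(-4) = (-2*(-3) - 23)*(-4) = (6 - 23)*(-4) = -17*(-4) = 68)
b(v, z) = 318/635 (b(v, z) = 318*(1/635) = 318/635)
b(h, 682)/(-480598) + 65015/430170 = (318/635)/(-480598) + 65015/430170 = (318/635)*(-1/480598) + 65015*(1/430170) = -159/152589865 + 13003/86034 = 1984112335189/13127916445410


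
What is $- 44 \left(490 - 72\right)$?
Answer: $-18392$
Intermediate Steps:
$- 44 \left(490 - 72\right) = \left(-44\right) 418 = -18392$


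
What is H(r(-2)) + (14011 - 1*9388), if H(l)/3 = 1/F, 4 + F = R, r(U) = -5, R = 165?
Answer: 744306/161 ≈ 4623.0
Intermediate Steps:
F = 161 (F = -4 + 165 = 161)
H(l) = 3/161
H(r(-2)) + (14011 - 1*9388) = 3/161 + (14011 - 1*9388) = 3/161 + (14011 - 9388) = 3/161 + 4623 = 744306/161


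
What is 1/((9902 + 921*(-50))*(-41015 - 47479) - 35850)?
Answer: 1/3198845262 ≈ 3.1261e-10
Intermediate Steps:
1/((9902 + 921*(-50))*(-41015 - 47479) - 35850) = 1/((9902 - 46050)*(-88494) - 35850) = 1/(-36148*(-88494) - 35850) = 1/(3198881112 - 35850) = 1/3198845262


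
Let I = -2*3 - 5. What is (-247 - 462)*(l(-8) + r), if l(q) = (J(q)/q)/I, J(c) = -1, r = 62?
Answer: -3867595/88 ≈ -43950.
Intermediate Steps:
I = -11 (I = -6 - 5 = -11)
l(q) = 1/(11*q) (l(q) = -1/q/(-11) = -1/q*(-1/11) = 1/(11*q))
(-247 - 462)*(l(-8) + r) = (-247 - 462)*((1/11)/(-8) + 62) = -709*((1/11)*(-⅛) + 62) = -709*(-1/88 + 62) = -709*5455/88 = -3867595/88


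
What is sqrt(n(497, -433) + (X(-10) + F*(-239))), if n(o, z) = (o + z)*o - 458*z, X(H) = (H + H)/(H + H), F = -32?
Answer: 3*sqrt(26419) ≈ 487.62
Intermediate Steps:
X(H) = 1 (X(H) = (2*H)/((2*H)) = (2*H)*(1/(2*H)) = 1)
n(o, z) = -458*z + o*(o + z) (n(o, z) = o*(o + z) - 458*z = -458*z + o*(o + z))
sqrt(n(497, -433) + (X(-10) + F*(-239))) = sqrt((497**2 - 458*(-433) + 497*(-433)) + (1 - 32*(-239))) = sqrt((247009 + 198314 - 215201) + (1 + 7648)) = sqrt(230122 + 7649) = sqrt(237771) = 3*sqrt(26419)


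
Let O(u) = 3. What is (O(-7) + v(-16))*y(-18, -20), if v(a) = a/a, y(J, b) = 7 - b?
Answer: 108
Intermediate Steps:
v(a) = 1
(O(-7) + v(-16))*y(-18, -20) = (3 + 1)*(7 - 1*(-20)) = 4*(7 + 20) = 4*27 = 108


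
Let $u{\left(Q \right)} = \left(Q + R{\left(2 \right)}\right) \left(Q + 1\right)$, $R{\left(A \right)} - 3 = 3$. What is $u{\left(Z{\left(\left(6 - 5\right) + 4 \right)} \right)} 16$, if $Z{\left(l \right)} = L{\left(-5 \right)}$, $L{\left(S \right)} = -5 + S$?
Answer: $576$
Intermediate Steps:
$R{\left(A \right)} = 6$ ($R{\left(A \right)} = 3 + 3 = 6$)
$Z{\left(l \right)} = -10$ ($Z{\left(l \right)} = -5 - 5 = -10$)
$u{\left(Q \right)} = \left(1 + Q\right) \left(6 + Q\right)$ ($u{\left(Q \right)} = \left(Q + 6\right) \left(Q + 1\right) = \left(6 + Q\right) \left(1 + Q\right) = \left(1 + Q\right) \left(6 + Q\right)$)
$u{\left(Z{\left(\left(6 - 5\right) + 4 \right)} \right)} 16 = \left(6 + \left(-10\right)^{2} + 7 \left(-10\right)\right) 16 = \left(6 + 100 - 70\right) 16 = 36 \cdot 16 = 576$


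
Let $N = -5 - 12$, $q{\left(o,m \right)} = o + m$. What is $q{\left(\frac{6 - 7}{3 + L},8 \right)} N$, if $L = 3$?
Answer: $- \frac{799}{6} \approx -133.17$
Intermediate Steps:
$q{\left(o,m \right)} = m + o$
$N = -17$ ($N = -5 - 12 = -17$)
$q{\left(\frac{6 - 7}{3 + L},8 \right)} N = \left(8 + \frac{6 - 7}{3 + 3}\right) \left(-17\right) = \left(8 - \frac{1}{6}\right) \left(-17\right) = \frac{47}{6} \left(-17\right) = - \frac{799}{6}$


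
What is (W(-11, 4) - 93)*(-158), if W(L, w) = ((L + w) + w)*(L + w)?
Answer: 11376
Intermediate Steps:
W(L, w) = (L + w)*(L + 2*w) (W(L, w) = (L + 2*w)*(L + w) = (L + w)*(L + 2*w))
(W(-11, 4) - 93)*(-158) = (((-11)**2 + 2*4**2 + 3*(-11)*4) - 93)*(-158) = ((121 + 2*16 - 132) - 93)*(-158) = ((121 + 32 - 132) - 93)*(-158) = (21 - 93)*(-158) = -72*(-158) = 11376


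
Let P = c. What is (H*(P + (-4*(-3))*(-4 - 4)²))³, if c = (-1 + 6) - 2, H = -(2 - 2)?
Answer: 0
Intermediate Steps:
H = 0 (H = -1*0 = 0)
c = 3 (c = 5 - 2 = 3)
P = 3
(H*(P + (-4*(-3))*(-4 - 4)²))³ = (0*(3 + (-4*(-3))*(-4 - 4)²))³ = (0*(3 + 12*(-8)²))³ = (0*(3 + 12*64))³ = (0*(3 + 768))³ = (0*771)³ = 0³ = 0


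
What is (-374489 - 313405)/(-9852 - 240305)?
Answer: 687894/250157 ≈ 2.7498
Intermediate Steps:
(-374489 - 313405)/(-9852 - 240305) = -687894/(-250157) = -687894*(-1/250157) = 687894/250157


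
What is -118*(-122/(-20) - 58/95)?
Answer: -61537/95 ≈ -647.76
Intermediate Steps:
-118*(-122/(-20) - 58/95) = -118*(-122*(-1/20) - 58*1/95) = -118*(61/10 - 58/95) = -118*1043/190 = -61537/95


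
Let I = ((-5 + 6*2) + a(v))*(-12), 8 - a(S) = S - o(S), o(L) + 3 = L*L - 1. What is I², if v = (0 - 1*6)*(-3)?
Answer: 14470416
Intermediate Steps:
o(L) = -4 + L² (o(L) = -3 + (L*L - 1) = -3 + (L² - 1) = -3 + (-1 + L²) = -4 + L²)
v = 18 (v = (0 - 6)*(-3) = -6*(-3) = 18)
a(S) = 4 + S² - S (a(S) = 8 - (S - (-4 + S²)) = 8 - (S + (4 - S²)) = 8 - (4 + S - S²) = 8 + (-4 + S² - S) = 4 + S² - S)
I = -3804 (I = ((-5 + 6*2) + (4 + 18² - 1*18))*(-12) = ((-5 + 12) + (4 + 324 - 18))*(-12) = (7 + 310)*(-12) = 317*(-12) = -3804)
I² = (-3804)² = 14470416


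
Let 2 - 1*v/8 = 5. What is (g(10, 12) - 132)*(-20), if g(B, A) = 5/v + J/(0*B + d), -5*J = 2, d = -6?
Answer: 15857/6 ≈ 2642.8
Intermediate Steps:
v = -24 (v = 16 - 8*5 = 16 - 40 = -24)
J = -⅖ (J = -⅕*2 = -⅖ ≈ -0.40000)
g(B, A) = -17/120 (g(B, A) = 5/(-24) - 2/(5*(0*B - 6)) = 5*(-1/24) - 2/(5*(0 - 6)) = -5/24 - ⅖/(-6) = -5/24 - ⅖*(-⅙) = -5/24 + 1/15 = -17/120)
(g(10, 12) - 132)*(-20) = (-17/120 - 132)*(-20) = -15857/120*(-20) = 15857/6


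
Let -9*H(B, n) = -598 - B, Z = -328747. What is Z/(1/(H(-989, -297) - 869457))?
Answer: 2572610963488/9 ≈ 2.8585e+11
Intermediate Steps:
H(B, n) = 598/9 + B/9 (H(B, n) = -(-598 - B)/9 = 598/9 + B/9)
Z/(1/(H(-989, -297) - 869457)) = -(-2572285832705/9 - 325130783/9) = -328747/(1/((598/9 - 989/9) - 869457)) = -328747/(1/(-391/9 - 869457)) = -328747/(1/(-7825504/9)) = -328747/(-9/7825504) = -328747*(-7825504/9) = 2572610963488/9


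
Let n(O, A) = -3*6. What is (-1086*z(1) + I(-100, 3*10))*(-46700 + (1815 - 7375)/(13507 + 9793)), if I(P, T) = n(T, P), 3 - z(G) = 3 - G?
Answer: 60063978912/1165 ≈ 5.1557e+7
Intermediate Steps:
z(G) = G (z(G) = 3 - (3 - G) = 3 + (-3 + G) = G)
n(O, A) = -18
I(P, T) = -18
(-1086*z(1) + I(-100, 3*10))*(-46700 + (1815 - 7375)/(13507 + 9793)) = (-1086*1 - 18)*(-46700 + (1815 - 7375)/(13507 + 9793)) = (-1086 - 18)*(-46700 - 5560/23300) = -1104*(-46700 - 5560*1/23300) = -1104*(-46700 - 278/1165) = -1104*(-54405778/1165) = 60063978912/1165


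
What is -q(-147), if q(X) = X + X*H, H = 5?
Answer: 882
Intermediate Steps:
q(X) = 6*X (q(X) = X + X*5 = X + 5*X = 6*X)
-q(-147) = -6*(-147) = -1*(-882) = 882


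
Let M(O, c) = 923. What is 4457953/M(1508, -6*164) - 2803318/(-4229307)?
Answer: 18856639291085/3903650361 ≈ 4830.5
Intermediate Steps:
4457953/M(1508, -6*164) - 2803318/(-4229307) = 4457953/923 - 2803318/(-4229307) = 4457953*(1/923) - 2803318*(-1/4229307) = 4457953/923 + 2803318/4229307 = 18856639291085/3903650361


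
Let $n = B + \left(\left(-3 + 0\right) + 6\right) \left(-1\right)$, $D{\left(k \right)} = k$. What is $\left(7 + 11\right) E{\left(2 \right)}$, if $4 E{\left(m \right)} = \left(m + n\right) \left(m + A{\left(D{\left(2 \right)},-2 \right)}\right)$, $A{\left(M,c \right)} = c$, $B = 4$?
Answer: $0$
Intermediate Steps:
$n = 1$ ($n = 4 + \left(\left(-3 + 0\right) + 6\right) \left(-1\right) = 4 + \left(-3 + 6\right) \left(-1\right) = 4 + 3 \left(-1\right) = 4 - 3 = 1$)
$E{\left(m \right)} = \frac{\left(1 + m\right) \left(-2 + m\right)}{4}$ ($E{\left(m \right)} = \frac{\left(m + 1\right) \left(m - 2\right)}{4} = \frac{\left(1 + m\right) \left(-2 + m\right)}{4}$)
$\left(7 + 11\right) E{\left(2 \right)} = \left(7 + 11\right) \left(- \frac{1}{2} - \frac{1}{2} + \frac{2^{2}}{4}\right) = 18 \left(- \frac{1}{2} - \frac{1}{2} + \frac{1}{4} \cdot 4\right) = 18 \left(- \frac{1}{2} - \frac{1}{2} + 1\right) = 18 \cdot 0 = 0$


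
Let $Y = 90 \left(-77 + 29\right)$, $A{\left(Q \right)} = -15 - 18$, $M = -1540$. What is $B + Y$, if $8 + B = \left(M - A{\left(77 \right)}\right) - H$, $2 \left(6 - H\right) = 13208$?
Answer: $763$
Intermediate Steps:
$H = -6598$ ($H = 6 - 6604 = -6598$)
$A{\left(Q \right)} = -33$
$Y = -4320$ ($Y = 90 \left(-48\right) = -4320$)
$B = 5083$ ($B = -8 - -5091 = -8 + \left(\left(-1540 + 33\right) + 6598\right) = -8 + \left(-1507 + 6598\right) = -8 + 5091 = 5083$)
$B + Y = 5083 - 4320 = 763$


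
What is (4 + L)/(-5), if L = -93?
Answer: 89/5 ≈ 17.800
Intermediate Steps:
(4 + L)/(-5) = (4 - 93)/(-5) = -1/5*(-89) = 89/5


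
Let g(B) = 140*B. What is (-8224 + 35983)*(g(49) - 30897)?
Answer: -667243083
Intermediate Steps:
(-8224 + 35983)*(g(49) - 30897) = (-8224 + 35983)*(140*49 - 30897) = 27759*(6860 - 30897) = 27759*(-24037) = -667243083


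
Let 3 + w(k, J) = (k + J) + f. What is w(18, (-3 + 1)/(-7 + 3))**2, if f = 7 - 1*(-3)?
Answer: 2601/4 ≈ 650.25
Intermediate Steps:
f = 10 (f = 7 + 3 = 10)
w(k, J) = 7 + J + k (w(k, J) = -3 + ((k + J) + 10) = -3 + ((J + k) + 10) = -3 + (10 + J + k) = 7 + J + k)
w(18, (-3 + 1)/(-7 + 3))**2 = (7 + (-3 + 1)/(-7 + 3) + 18)**2 = (7 - 2/(-4) + 18)**2 = (7 - 2*(-1/4) + 18)**2 = (7 + 1/2 + 18)**2 = (51/2)**2 = 2601/4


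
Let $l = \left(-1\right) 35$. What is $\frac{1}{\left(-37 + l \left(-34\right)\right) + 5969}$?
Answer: $\frac{1}{7122} \approx 0.00014041$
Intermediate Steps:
$l = -35$
$\frac{1}{\left(-37 + l \left(-34\right)\right) + 5969} = \frac{1}{\left(-37 - -1190\right) + 5969} = \frac{1}{\left(-37 + 1190\right) + 5969} = \frac{1}{1153 + 5969} = \frac{1}{7122}$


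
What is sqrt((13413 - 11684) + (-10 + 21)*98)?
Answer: sqrt(2807) ≈ 52.981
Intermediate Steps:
sqrt((13413 - 11684) + (-10 + 21)*98) = sqrt(1729 + 11*98) = sqrt(1729 + 1078) = sqrt(2807)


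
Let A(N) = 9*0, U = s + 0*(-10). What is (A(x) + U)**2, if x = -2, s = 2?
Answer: 4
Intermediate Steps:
U = 2 (U = 2 + 0*(-10) = 2 + 0 = 2)
A(N) = 0
(A(x) + U)**2 = (0 + 2)**2 = 2**2 = 4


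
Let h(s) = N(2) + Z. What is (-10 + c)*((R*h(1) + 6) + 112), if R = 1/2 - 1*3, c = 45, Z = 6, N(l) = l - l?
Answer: 3605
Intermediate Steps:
N(l) = 0
R = -5/2 (R = 1*(½) - 3 = ½ - 3 = -5/2 ≈ -2.5000)
h(s) = 6 (h(s) = 0 + 6 = 6)
(-10 + c)*((R*h(1) + 6) + 112) = (-10 + 45)*((-5/2*6 + 6) + 112) = 35*((-15 + 6) + 112) = 35*(-9 + 112) = 35*103 = 3605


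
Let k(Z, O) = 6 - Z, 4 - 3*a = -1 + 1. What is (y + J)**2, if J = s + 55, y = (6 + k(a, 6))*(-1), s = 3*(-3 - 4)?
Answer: 4900/9 ≈ 544.44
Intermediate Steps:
a = 4/3 (a = 4/3 - (-1 + 1)/3 = 4/3 - 1/3*0 = 4/3 + 0 = 4/3 ≈ 1.3333)
s = -21 (s = 3*(-7) = -21)
y = -32/3 (y = (6 + (6 - 1*4/3))*(-1) = (6 + (6 - 4/3))*(-1) = (6 + 14/3)*(-1) = (32/3)*(-1) = -32/3 ≈ -10.667)
J = 34 (J = -21 + 55 = 34)
(y + J)**2 = (-32/3 + 34)**2 = (70/3)**2 = 4900/9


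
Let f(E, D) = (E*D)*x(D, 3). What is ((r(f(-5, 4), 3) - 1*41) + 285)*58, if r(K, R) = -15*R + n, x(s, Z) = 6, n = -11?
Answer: 10904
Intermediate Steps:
f(E, D) = 6*D*E (f(E, D) = (E*D)*6 = (D*E)*6 = 6*D*E)
r(K, R) = -11 - 15*R (r(K, R) = -15*R - 11 = -11 - 15*R)
((r(f(-5, 4), 3) - 1*41) + 285)*58 = (((-11 - 15*3) - 1*41) + 285)*58 = (((-11 - 45) - 41) + 285)*58 = ((-56 - 41) + 285)*58 = (-97 + 285)*58 = 188*58 = 10904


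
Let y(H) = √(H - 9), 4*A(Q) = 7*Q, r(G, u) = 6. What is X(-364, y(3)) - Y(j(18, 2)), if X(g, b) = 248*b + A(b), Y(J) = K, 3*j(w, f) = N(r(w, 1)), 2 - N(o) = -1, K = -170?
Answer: 170 + 999*I*√6/4 ≈ 170.0 + 611.76*I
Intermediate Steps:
A(Q) = 7*Q/4 (A(Q) = (7*Q)/4 = 7*Q/4)
N(o) = 3 (N(o) = 2 - 1*(-1) = 2 + 1 = 3)
j(w, f) = 1 (j(w, f) = (⅓)*3 = 1)
Y(J) = -170
y(H) = √(-9 + H)
X(g, b) = 999*b/4 (X(g, b) = 248*b + 7*b/4 = 999*b/4)
X(-364, y(3)) - Y(j(18, 2)) = 999*√(-9 + 3)/4 - 1*(-170) = 999*√(-6)/4 + 170 = 999*(I*√6)/4 + 170 = 999*I*√6/4 + 170 = 170 + 999*I*√6/4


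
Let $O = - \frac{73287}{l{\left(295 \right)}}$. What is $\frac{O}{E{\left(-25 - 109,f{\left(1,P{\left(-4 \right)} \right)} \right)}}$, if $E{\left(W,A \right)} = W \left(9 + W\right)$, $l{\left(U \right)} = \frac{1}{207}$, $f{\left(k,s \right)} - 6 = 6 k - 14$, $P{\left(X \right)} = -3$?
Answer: $- \frac{15170409}{16750} \approx -905.7$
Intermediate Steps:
$f{\left(k,s \right)} = -8 + 6 k$ ($f{\left(k,s \right)} = 6 + \left(6 k - 14\right) = 6 + \left(-14 + 6 k\right) = -8 + 6 k$)
$l{\left(U \right)} = \frac{1}{207}$
$O = -15170409$ ($O = - 73287 \frac{1}{\frac{1}{207}} = \left(-73287\right) 207 = -15170409$)
$\frac{O}{E{\left(-25 - 109,f{\left(1,P{\left(-4 \right)} \right)} \right)}} = - \frac{15170409}{\left(-25 - 109\right) \left(9 - 134\right)} = - \frac{15170409}{\left(-134\right) \left(9 - 134\right)} = - \frac{15170409}{\left(-134\right) \left(-125\right)} = - \frac{15170409}{16750}$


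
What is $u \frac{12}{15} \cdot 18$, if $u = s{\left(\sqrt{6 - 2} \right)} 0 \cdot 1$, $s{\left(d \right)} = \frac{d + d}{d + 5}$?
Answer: $0$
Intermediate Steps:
$s{\left(d \right)} = \frac{2 d}{5 + d}$
$u = 0$ ($u = \frac{2 \sqrt{6 - 2}}{5 + \sqrt{6 - 2}} \cdot 0 \cdot 1 = \frac{2 \sqrt{4}}{5 + \sqrt{4}} \cdot 0 \cdot 1 = 2 \cdot 2 \frac{1}{5 + 2} \cdot 0 \cdot 1 = 2 \cdot 2 \cdot \frac{1}{7} \cdot 0 \cdot 1 = \frac{4}{7} \cdot 0 \cdot 1 = 0 \cdot 1 = 0$)
$u \frac{12}{15} \cdot 18 = 0 \cdot \frac{12}{15} \cdot 18 = 0 \cdot 12 \cdot \frac{1}{15} \cdot 18 = 0 \cdot \frac{4}{5} \cdot 18 = 0 \cdot 18 = 0$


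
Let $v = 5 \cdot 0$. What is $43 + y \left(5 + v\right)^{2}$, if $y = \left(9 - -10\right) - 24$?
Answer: $-82$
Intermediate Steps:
$v = 0$
$y = -5$ ($y = \left(9 + 10\right) - 24 = 19 - 24 = -5$)
$43 + y \left(5 + v\right)^{2} = 43 - 5 \left(5 + 0\right)^{2} = 43 - 5 \cdot 5^{2} = 43 - 125 = -82$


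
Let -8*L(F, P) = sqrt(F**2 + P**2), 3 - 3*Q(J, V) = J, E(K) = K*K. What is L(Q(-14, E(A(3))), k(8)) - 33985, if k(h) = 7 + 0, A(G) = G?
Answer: -33985 - sqrt(730)/24 ≈ -33986.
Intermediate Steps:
E(K) = K**2
Q(J, V) = 1 - J/3
k(h) = 7
L(F, P) = -sqrt(F**2 + P**2)/8
L(Q(-14, E(A(3))), k(8)) - 33985 = -sqrt((1 - 1/3*(-14))**2 + 7**2)/8 - 33985 = -sqrt((1 + 14/3)**2 + 49)/8 - 33985 = -sqrt((17/3)**2 + 49)/8 - 33985 = -sqrt(289/9 + 49)/8 - 33985 = -sqrt(730)/24 - 33985 = -33985 - sqrt(730)/24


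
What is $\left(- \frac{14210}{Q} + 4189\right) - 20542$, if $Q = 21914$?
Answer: $- \frac{179186926}{10957} \approx -16354.0$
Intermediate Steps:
$\left(- \frac{14210}{Q} + 4189\right) - 20542 = \left(- \frac{14210}{21914} + 4189\right) - 20542 = \left(\left(-14210\right) \frac{1}{21914} + 4189\right) - 20542 = \left(- \frac{7105}{10957} + 4189\right) - 20542 = \frac{45891768}{10957} - 20542 = - \frac{179186926}{10957}$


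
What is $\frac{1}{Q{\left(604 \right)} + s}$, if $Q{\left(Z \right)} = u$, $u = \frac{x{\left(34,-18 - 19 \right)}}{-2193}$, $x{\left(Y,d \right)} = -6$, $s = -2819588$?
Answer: $- \frac{731}{2061118826} \approx -3.5466 \cdot 10^{-7}$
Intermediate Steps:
$u = \frac{2}{731}$ ($u = - \frac{6}{-2193} = \left(-6\right) \left(- \frac{1}{2193}\right) = \frac{2}{731} \approx 0.002736$)
$Q{\left(Z \right)} = \frac{2}{731}$
$\frac{1}{Q{\left(604 \right)} + s} = \frac{1}{\frac{2}{731} - 2819588} = \frac{1}{- \frac{2061118826}{731}} = - \frac{731}{2061118826}$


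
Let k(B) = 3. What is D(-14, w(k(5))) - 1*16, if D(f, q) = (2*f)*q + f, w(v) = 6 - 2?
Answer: -142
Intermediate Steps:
w(v) = 4
D(f, q) = f + 2*f*q (D(f, q) = 2*f*q + f = f + 2*f*q)
D(-14, w(k(5))) - 1*16 = -14*(1 + 2*4) - 1*16 = -14*(1 + 8) - 16 = -14*9 - 16 = -126 - 16 = -142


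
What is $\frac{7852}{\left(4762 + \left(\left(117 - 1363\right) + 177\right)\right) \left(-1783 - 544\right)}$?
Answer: $- \frac{604}{661047} \approx -0.0009137$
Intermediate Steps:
$\frac{7852}{\left(4762 + \left(\left(117 - 1363\right) + 177\right)\right) \left(-1783 - 544\right)} = \frac{7852}{\left(4762 + \left(-1246 + 177\right)\right) \left(-2327\right)} = \frac{7852}{\left(4762 - 1069\right) \left(-2327\right)} = \frac{7852}{3693 \left(-2327\right)} = \frac{7852}{-8593611} = 7852 \left(- \frac{1}{8593611}\right) = - \frac{604}{661047}$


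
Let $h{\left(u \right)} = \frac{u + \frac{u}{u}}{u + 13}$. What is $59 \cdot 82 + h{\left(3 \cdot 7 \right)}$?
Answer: $\frac{82257}{17} \approx 4838.6$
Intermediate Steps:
$h{\left(u \right)} = \frac{1 + u}{13 + u}$ ($h{\left(u \right)} = \frac{u + 1}{13 + u} = \frac{1 + u}{13 + u}$)
$59 \cdot 82 + h{\left(3 \cdot 7 \right)} = 59 \cdot 82 + \frac{1 + 3 \cdot 7}{13 + 3 \cdot 7} = 4838 + \frac{1 + 21}{13 + 21} = 4838 + \frac{1}{34} \cdot 22 = 4838 + \frac{11}{17} = \frac{82257}{17}$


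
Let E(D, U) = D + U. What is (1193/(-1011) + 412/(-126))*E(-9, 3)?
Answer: 188950/7077 ≈ 26.699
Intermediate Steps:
(1193/(-1011) + 412/(-126))*E(-9, 3) = (1193/(-1011) + 412/(-126))*(-9 + 3) = (1193*(-1/1011) + 412*(-1/126))*(-6) = (-1193/1011 - 206/63)*(-6) = -94475/21231*(-6) = 188950/7077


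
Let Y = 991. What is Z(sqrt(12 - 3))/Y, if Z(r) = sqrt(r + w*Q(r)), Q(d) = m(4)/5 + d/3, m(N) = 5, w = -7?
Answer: I*sqrt(11)/991 ≈ 0.0033467*I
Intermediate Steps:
Q(d) = 1 + d/3 (Q(d) = 5/5 + d/3 = 5*(1/5) + d*(1/3) = 1 + d/3)
Z(r) = sqrt(-7 - 4*r/3) (Z(r) = sqrt(r - 7*(1 + r/3)) = sqrt(r + (-7 - 7*r/3)) = sqrt(-7 - 4*r/3))
Z(sqrt(12 - 3))/Y = (sqrt(-63 - 12*sqrt(12 - 3))/3)/991 = (sqrt(-63 - 12*sqrt(9))/3)*(1/991) = (sqrt(-63 - 12*3)/3)*(1/991) = (sqrt(-63 - 36)/3)*(1/991) = (sqrt(-99)/3)*(1/991) = ((3*I*sqrt(11))/3)*(1/991) = (I*sqrt(11))*(1/991) = I*sqrt(11)/991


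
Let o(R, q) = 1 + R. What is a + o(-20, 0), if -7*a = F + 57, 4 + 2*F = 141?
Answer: -517/14 ≈ -36.929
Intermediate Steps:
F = 137/2 (F = -2 + (½)*141 = -2 + 141/2 = 137/2 ≈ 68.500)
a = -251/14 (a = -(137/2 + 57)/7 = -⅐*251/2 = -251/14 ≈ -17.929)
a + o(-20, 0) = -251/14 + (1 - 20) = -251/14 - 19 = -517/14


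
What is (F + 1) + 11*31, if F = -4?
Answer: 338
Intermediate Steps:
(F + 1) + 11*31 = (-4 + 1) + 11*31 = -3 + 341 = 338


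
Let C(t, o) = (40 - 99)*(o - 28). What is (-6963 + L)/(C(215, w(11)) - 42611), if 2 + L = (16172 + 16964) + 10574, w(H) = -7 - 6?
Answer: -36745/40192 ≈ -0.91424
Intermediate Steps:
w(H) = -13
C(t, o) = 1652 - 59*o (C(t, o) = -59*(-28 + o) = 1652 - 59*o)
L = 43708 (L = -2 + ((16172 + 16964) + 10574) = -2 + (33136 + 10574) = -2 + 43710 = 43708)
(-6963 + L)/(C(215, w(11)) - 42611) = (-6963 + 43708)/((1652 - 59*(-13)) - 42611) = 36745/((1652 + 767) - 42611) = 36745/(2419 - 42611) = 36745/(-40192) = 36745*(-1/40192) = -36745/40192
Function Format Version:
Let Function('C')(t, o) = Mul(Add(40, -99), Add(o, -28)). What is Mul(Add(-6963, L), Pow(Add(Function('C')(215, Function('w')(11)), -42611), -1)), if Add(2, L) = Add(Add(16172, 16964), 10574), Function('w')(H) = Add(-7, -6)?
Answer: Rational(-36745, 40192) ≈ -0.91424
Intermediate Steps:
Function('w')(H) = -13
Function('C')(t, o) = Add(1652, Mul(-59, o)) (Function('C')(t, o) = Mul(-59, Add(-28, o)) = Add(1652, Mul(-59, o)))
L = 43708 (L = Add(-2, Add(Add(16172, 16964), 10574)) = Add(-2, Add(33136, 10574)) = Add(-2, 43710) = 43708)
Mul(Add(-6963, L), Pow(Add(Function('C')(215, Function('w')(11)), -42611), -1)) = Mul(Add(-6963, 43708), Pow(Add(Add(1652, Mul(-59, -13)), -42611), -1)) = Mul(36745, Pow(Add(Add(1652, 767), -42611), -1)) = Mul(36745, Pow(Add(2419, -42611), -1)) = Mul(36745, Pow(-40192, -1)) = Mul(36745, Rational(-1, 40192)) = Rational(-36745, 40192)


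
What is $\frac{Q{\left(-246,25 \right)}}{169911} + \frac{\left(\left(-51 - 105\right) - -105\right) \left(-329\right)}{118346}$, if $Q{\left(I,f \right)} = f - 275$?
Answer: $\frac{60028727}{427835898} \approx 0.14031$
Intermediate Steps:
$Q{\left(I,f \right)} = -275 + f$ ($Q{\left(I,f \right)} = f - 275 = -275 + f$)
$\frac{Q{\left(-246,25 \right)}}{169911} + \frac{\left(\left(-51 - 105\right) - -105\right) \left(-329\right)}{118346} = \frac{-275 + 25}{169911} + \frac{\left(\left(-51 - 105\right) - -105\right) \left(-329\right)}{118346} = \left(-250\right) \frac{1}{169911} + \left(\left(-51 - 105\right) + 105\right) \left(-329\right) \frac{1}{118346} = - \frac{250}{169911} + \left(-156 + 105\right) \left(-329\right) \frac{1}{118346} = - \frac{250}{169911} + \left(-51\right) \left(-329\right) \frac{1}{118346} = - \frac{250}{169911} + 16779 \cdot \frac{1}{118346} = - \frac{250}{169911} + \frac{357}{2518} = \frac{60028727}{427835898}$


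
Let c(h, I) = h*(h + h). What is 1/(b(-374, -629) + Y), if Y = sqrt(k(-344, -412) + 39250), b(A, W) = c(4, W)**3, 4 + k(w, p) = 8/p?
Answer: 105472/3455980173 - sqrt(26022538)/27647841384 ≈ 3.0334e-5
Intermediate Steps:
k(w, p) = -4 + 8/p
c(h, I) = 2*h**2 (c(h, I) = h*(2*h) = 2*h**2)
b(A, W) = 32768 (b(A, W) = (2*4**2)**3 = (2*16)**3 = 32**3 = 32768)
Y = 4*sqrt(26022538)/103 (Y = sqrt((-4 + 8/(-412)) + 39250) = sqrt((-4 + 8*(-1/412)) + 39250) = sqrt((-4 - 2/103) + 39250) = sqrt(-414/103 + 39250) = sqrt(4042336/103) = 4*sqrt(26022538)/103 ≈ 198.11)
1/(b(-374, -629) + Y) = 1/(32768 + 4*sqrt(26022538)/103)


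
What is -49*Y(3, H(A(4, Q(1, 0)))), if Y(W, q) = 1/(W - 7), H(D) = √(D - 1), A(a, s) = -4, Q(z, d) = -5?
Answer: 49/4 ≈ 12.250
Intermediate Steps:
H(D) = √(-1 + D)
Y(W, q) = 1/(-7 + W)
-49*Y(3, H(A(4, Q(1, 0)))) = -49/(-7 + 3) = -49/(-4) = -49*(-¼) = 49/4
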